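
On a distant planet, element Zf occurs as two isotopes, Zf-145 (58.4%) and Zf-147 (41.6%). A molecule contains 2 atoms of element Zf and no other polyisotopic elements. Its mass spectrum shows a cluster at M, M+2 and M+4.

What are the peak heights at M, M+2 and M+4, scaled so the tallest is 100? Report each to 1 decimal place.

Expanding (0.584 + 0.416)^2:
P(M) = 0.584^2 = 0.341056
P(M+2) = 2 × 0.584^1 × 0.416^1 = 0.485888
P(M+4) = 0.416^2 = 0.173056
The M+2 peak is largest (0.485888); scaling to 100 gives 70.2 : 100.0 : 35.6.

70.2 : 100.0 : 35.6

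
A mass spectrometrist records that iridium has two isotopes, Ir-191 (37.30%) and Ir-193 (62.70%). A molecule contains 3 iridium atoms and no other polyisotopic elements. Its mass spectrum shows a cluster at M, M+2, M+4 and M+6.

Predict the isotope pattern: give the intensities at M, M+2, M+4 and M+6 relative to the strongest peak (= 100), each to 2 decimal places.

11.80 : 59.49 : 100.00 : 56.03

The 3 Ir atoms are independent, so intensities follow the terms of (0.3730 + 0.6270)^3.
P(M) = 0.3730^3 = 0.051895
P(M+2) = 3 × 0.3730^2 × 0.6270^1 = 0.261702
P(M+4) = 3 × 0.3730^1 × 0.6270^2 = 0.439911
P(M+6) = 0.6270^3 = 0.246492
The M+4 peak is largest (0.439911); scaling to 100 gives 11.80 : 59.49 : 100.00 : 56.03.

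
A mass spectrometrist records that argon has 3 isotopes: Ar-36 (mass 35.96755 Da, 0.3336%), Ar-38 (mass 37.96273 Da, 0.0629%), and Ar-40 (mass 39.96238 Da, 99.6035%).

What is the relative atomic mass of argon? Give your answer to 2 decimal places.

39.95 Da

Weight each isotope mass by its fractional abundance: 0.003336 × 35.96755 + 0.000629 × 37.96273 + 0.996035 × 39.96238
= 0.119988 + 0.023879 + 39.803929 = 39.947796 Da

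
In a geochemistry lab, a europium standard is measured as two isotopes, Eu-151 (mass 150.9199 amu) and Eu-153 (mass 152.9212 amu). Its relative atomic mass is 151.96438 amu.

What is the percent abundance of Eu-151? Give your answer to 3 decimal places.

47.810%

Writing the weighted mean with unknown fraction x of Eu-151:
150.9199·x + 152.9212·(1 − x) = 151.96438
(150.9199 − 152.9212)·x = 151.96438 − 152.9212
x = -0.95682 / -2.0013 = 0.47810 → 47.810% Eu-151, 52.190% Eu-153.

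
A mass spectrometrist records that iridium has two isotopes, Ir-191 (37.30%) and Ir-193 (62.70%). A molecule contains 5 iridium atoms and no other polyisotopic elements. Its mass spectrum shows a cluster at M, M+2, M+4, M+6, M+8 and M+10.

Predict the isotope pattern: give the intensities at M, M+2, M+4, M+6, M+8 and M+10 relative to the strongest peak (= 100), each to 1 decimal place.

2.1 : 17.7 : 59.5 : 100.0 : 84.0 : 28.3

Each Ir atom is independently Ir-191 (p = 0.3730) or Ir-193 (q = 0.6270); the cluster is the binomial expansion (p + q)^5.
P(M) = 0.3730^5 = 0.007220
P(M+2) = 5 × 0.3730^4 × 0.6270^1 = 0.060684
P(M+4) = 10 × 0.3730^3 × 0.6270^2 = 0.204015
P(M+6) = 10 × 0.3730^2 × 0.6270^3 = 0.342942
P(M+8) = 5 × 0.3730^1 × 0.6270^4 = 0.288237
P(M+10) = 0.6270^5 = 0.096903
The M+6 peak is largest (0.342942); scaling to 100 gives 2.1 : 17.7 : 59.5 : 100.0 : 84.0 : 28.3.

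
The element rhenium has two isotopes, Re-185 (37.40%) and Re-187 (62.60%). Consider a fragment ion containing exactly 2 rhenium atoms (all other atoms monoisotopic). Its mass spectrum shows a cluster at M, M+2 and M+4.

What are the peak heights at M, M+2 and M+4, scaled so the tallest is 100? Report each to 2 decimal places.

Expanding (0.3740 + 0.6260)^2:
P(M) = 0.3740^2 = 0.139876
P(M+2) = 2 × 0.3740^1 × 0.6260^1 = 0.468248
P(M+4) = 0.6260^2 = 0.391876
The M+2 peak is largest (0.468248); scaling to 100 gives 29.87 : 100.00 : 83.69.

29.87 : 100.00 : 83.69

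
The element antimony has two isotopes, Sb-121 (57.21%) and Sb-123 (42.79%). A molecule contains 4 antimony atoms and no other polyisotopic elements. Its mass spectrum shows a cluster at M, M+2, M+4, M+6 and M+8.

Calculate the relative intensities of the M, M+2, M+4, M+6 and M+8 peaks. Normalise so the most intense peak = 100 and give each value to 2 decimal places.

Expanding (0.5721 + 0.4279)^4:
P(M) = 0.5721^4 = 0.107124
P(M+2) = 4 × 0.5721^3 × 0.4279^1 = 0.320493
P(M+4) = 6 × 0.5721^2 × 0.4279^2 = 0.359567
P(M+6) = 4 × 0.5721^1 × 0.4279^3 = 0.179291
P(M+8) = 0.4279^4 = 0.033525
The M+4 peak is largest (0.359567); scaling to 100 gives 29.79 : 89.13 : 100.00 : 49.86 : 9.32.

29.79 : 89.13 : 100.00 : 49.86 : 9.32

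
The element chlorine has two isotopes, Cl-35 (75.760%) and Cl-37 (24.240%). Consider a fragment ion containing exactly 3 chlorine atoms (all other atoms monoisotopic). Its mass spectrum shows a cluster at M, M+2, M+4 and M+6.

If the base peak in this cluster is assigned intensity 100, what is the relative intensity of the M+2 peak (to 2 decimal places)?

95.99

Term probabilities: M 0.4348, M+2 0.4174, M+4 0.1335, M+6 0.0142. Base peak = M.
P(M) = C(3,0) × 0.75760^3 × 0.24240^0 = 1 × 0.4348304 × 1.0000 = 0.434830 (base)
P(M+2) = C(3,1) × 0.75760^2 × 0.24240^1 = 3 × 0.57395776 × 0.2424 = 0.417382
Relative intensity = 0.417382 / 0.434830 × 100 = 95.99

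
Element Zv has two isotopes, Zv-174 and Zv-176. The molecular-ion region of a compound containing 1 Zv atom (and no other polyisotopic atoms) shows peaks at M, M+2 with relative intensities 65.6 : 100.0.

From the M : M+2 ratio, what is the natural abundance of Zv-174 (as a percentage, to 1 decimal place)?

Let p = fractional abundance of Zv-174. I(M+2)/I(M) = [C(1,1)·p^0·(1−p)] / p^1 = 1·(1−p)/p = 100.0/65.6 = 1.5244
(1−p)/p = 1.5244/1 = 1.5244  ⇒  p = 1/(1 + 1.5244) = 0.3961
Zv-174: 39.6%, Zv-176: 60.4%.

39.6%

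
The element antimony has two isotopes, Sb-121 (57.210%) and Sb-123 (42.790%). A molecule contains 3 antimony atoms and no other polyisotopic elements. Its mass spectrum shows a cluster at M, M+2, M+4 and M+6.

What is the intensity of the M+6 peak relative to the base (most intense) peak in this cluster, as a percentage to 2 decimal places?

Binomial terms of (0.57210 + 0.42790)^3: M 0.1872, M+2 0.4202, M+4 0.3143, M+6 0.0783 → M+2 is the base peak.
P(M+2) = C(3,1) × 0.57210^2 × 0.42790^1 = 3 × 0.32729841 × 0.4279 = 0.420153 (base)
P(M+6) = C(3,3) × 0.57210^0 × 0.42790^3 = 1 × 1.0000 × 0.07834781 = 0.078348
Relative intensity = 0.078348 / 0.420153 × 100 = 18.65

18.65%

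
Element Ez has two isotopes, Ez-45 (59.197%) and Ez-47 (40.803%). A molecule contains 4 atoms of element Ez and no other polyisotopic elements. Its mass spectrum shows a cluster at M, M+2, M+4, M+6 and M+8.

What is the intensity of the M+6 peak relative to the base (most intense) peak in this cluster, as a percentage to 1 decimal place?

Binomial terms of (0.59197 + 0.40803)^4: M 0.1228, M+2 0.3386, M+4 0.3501, M+6 0.1609, M+8 0.0277 → M+4 is the base peak.
P(M+4) = C(4,2) × 0.59197^2 × 0.40803^2 = 6 × 0.35042848 × 0.16648848 = 0.350054 (base)
P(M+6) = C(4,3) × 0.59197^1 × 0.40803^3 = 4 × 0.59197 × 0.06793229 = 0.160856
Relative intensity = 0.160856 / 0.350054 × 100 = 46.0

46.0%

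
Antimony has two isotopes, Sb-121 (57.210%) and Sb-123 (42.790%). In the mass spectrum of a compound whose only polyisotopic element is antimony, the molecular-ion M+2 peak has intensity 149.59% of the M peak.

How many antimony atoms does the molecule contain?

2

The M+2/M ratio from n Sb atoms is n · q/p = n · 0.42790/0.57210.
n = 1.4959 × 0.57210/0.42790 = 2.00 ≈ 2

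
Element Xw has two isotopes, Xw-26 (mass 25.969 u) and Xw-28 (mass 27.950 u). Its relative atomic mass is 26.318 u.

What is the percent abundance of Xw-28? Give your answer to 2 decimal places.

17.62%

Let x be the fractional abundance of Xw-26; then Xw-28 has abundance 1 − x.
25.969·x + 27.950·(1 − x) = 26.318
(25.969 − 27.950)·x = 26.318 − 27.950
x = -1.632 / -1.981 = 0.82383 → 82.38% Xw-26, 17.62% Xw-28.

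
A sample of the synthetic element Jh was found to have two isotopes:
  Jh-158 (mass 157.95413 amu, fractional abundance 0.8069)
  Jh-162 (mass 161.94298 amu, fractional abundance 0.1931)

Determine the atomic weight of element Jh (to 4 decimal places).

158.7244 amu

Weight each isotope mass by its fractional abundance: 0.8069 × 157.95413 + 0.1931 × 161.94298
= 127.453187 + 31.271189 = 158.724376 amu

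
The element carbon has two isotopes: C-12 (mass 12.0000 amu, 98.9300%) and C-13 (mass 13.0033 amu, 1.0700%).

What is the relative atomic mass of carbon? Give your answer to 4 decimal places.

Average mass = Σ (abundance × isotope mass) = 0.989300 × 12.0000 + 0.010700 × 13.0033
= 11.87160 + 0.13914 = 12.01074 amu

12.0107 amu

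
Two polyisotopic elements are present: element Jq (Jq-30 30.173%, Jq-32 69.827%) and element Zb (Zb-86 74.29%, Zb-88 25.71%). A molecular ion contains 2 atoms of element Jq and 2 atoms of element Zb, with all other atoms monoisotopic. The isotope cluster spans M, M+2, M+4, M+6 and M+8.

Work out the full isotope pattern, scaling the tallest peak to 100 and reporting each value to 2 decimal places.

11.52 : 61.30 : 100.00 : 49.10 : 7.39

Element Jq pattern (n=2): 0.09104099 : 0.42137801 : 0.48758099
Element Zb pattern (n=2): 0.55190041 : 0.38199918 : 0.06610041
Convolve the two distributions (both contribute in 2-u steps):
  M: 0.09104099×0.55190041 = 0.050246
  M+2: 0.09104099×0.38199918 + 0.42137801×0.55190041 = 0.267336
  M+4: 0.09104099×0.06610041 + 0.42137801×0.38199918 + 0.48758099×0.55190041 = 0.436080
  M+6: 0.42137801×0.06610041 + 0.48758099×0.38199918 = 0.214109
  M+8: 0.48758099×0.06610041 = 0.032229
Scale to base peak (0.436080) = 100: 11.52 : 61.30 : 100.00 : 49.10 : 7.39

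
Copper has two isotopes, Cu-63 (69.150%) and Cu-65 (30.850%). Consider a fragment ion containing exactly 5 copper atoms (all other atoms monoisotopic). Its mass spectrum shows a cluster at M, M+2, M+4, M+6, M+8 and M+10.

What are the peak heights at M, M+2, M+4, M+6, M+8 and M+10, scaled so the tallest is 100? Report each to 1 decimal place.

44.8 : 100.0 : 89.2 : 39.8 : 8.9 : 0.8

The 5 Cu atoms are independent, so intensities follow the terms of (0.69150 + 0.30850)^5.
P(M) = 0.69150^5 = 0.158111
P(M+2) = 5 × 0.69150^4 × 0.30850^1 = 0.352691
P(M+4) = 10 × 0.69150^3 × 0.30850^2 = 0.314693
P(M+6) = 10 × 0.69150^2 × 0.30850^3 = 0.140394
P(M+8) = 5 × 0.69150^1 × 0.30850^4 = 0.031317
P(M+10) = 0.30850^5 = 0.002794
The M+2 peak is largest (0.352691); scaling to 100 gives 44.8 : 100.0 : 89.2 : 39.8 : 8.9 : 0.8.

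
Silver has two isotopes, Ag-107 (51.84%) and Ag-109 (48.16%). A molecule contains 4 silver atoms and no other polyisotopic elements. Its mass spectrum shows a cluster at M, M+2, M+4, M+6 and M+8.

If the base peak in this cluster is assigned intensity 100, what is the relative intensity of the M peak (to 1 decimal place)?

Binomial terms of (0.5184 + 0.4816)^4: M 0.0722, M+2 0.2684, M+4 0.3740, M+6 0.2316, M+8 0.0538 → M+4 is the base peak.
P(M+4) = C(4,2) × 0.5184^2 × 0.4816^2 = 6 × 0.26873856 × 0.23193856 = 0.373985 (base)
P(M) = C(4,0) × 0.5184^4 × 0.4816^0 = 1 × 0.07222041 × 1.0000 = 0.072220
Relative intensity = 0.072220 / 0.373985 × 100 = 19.3

19.3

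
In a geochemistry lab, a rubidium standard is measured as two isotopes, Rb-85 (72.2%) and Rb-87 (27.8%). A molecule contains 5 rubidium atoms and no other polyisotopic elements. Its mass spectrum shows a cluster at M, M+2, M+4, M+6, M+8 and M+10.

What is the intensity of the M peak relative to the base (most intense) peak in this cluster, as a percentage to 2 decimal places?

Term probabilities: M 0.1962, M+2 0.3777, M+4 0.2909, M+6 0.1120, M+8 0.0216, M+10 0.0017. Base peak = M+2.
P(M+2) = C(5,1) × 0.722^4 × 0.278^1 = 5 × 0.27173701 × 0.2780 = 0.377714 (base)
P(M) = C(5,0) × 0.722^5 × 0.278^0 = 1 × 0.19619412 × 1.0000 = 0.196194
Relative intensity = 0.196194 / 0.377714 × 100 = 51.94

51.94%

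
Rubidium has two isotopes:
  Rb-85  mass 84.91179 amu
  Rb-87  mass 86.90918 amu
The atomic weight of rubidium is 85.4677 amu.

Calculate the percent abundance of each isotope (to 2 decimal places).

With x = fraction of Rb-85 (so Rb-87 is 1 − x):
84.91179·x + 86.90918·(1 − x) = 85.4677
(84.91179 − 86.90918)·x = 85.4677 − 86.90918
x = -1.44148 / -1.99739 = 0.72168 → 72.17% Rb-85, 27.83% Rb-87.

Rb-85: 72.17%, Rb-87: 27.83%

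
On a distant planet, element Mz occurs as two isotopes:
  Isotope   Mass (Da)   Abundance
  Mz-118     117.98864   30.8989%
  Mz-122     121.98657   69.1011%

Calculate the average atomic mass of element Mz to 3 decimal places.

120.751 Da

The abundance-weighted mean is 0.308989 × 117.98864 + 0.691011 × 121.98657
= 36.457192 + 84.294062 = 120.751254 Da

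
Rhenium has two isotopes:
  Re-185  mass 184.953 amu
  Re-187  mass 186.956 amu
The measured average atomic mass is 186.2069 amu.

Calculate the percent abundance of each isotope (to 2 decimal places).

With x = fraction of Re-185 (so Re-187 is 1 − x):
184.953·x + 186.956·(1 − x) = 186.2069
(184.953 − 186.956)·x = 186.2069 − 186.956
x = -0.7491 / -2.003 = 0.37399 → 37.40% Re-185, 62.60% Re-187.

Re-185: 37.40%, Re-187: 62.60%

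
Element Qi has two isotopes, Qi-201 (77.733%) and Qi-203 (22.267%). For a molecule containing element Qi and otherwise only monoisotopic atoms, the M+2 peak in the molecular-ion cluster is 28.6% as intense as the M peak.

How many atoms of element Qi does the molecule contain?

1

The M+2/M ratio from n Qi atoms is n · q/p = n · 0.22267/0.77733.
n = 0.286 × 0.77733/0.22267 = 1.00 ≈ 1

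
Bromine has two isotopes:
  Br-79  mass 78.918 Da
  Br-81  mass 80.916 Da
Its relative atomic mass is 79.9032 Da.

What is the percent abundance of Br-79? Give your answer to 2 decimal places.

50.69%

Writing the weighted mean with unknown fraction x of Br-79:
78.918·x + 80.916·(1 − x) = 79.9032
(78.918 − 80.916)·x = 79.9032 − 80.916
x = -1.0128 / -1.998 = 0.50691 → 50.69% Br-79, 49.31% Br-81.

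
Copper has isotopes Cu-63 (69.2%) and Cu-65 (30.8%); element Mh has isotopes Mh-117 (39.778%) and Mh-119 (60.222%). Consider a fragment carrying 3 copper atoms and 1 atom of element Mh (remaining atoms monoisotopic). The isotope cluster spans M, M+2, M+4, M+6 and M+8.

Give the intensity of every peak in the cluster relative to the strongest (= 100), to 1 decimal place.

35.1 : 100.0 : 91.8 : 34.7 : 4.7

Copper pattern (n=3): 0.33137389 : 0.44247034 : 0.19693766 : 0.02921811
Element Mh pattern (n=1): 0.39778 : 0.60222
Convolve the two distributions (both contribute in 2-u steps):
  M: 0.33137389×0.39778 = 0.131814
  M+2: 0.33137389×0.60222 + 0.44247034×0.39778 = 0.375566
  M+4: 0.44247034×0.60222 + 0.19693766×0.39778 = 0.344802
  M+6: 0.19693766×0.60222 + 0.02921811×0.39778 = 0.130222
  M+8: 0.02921811×0.60222 = 0.017596
Scale to base peak (0.375566) = 100: 35.1 : 100.0 : 91.8 : 34.7 : 4.7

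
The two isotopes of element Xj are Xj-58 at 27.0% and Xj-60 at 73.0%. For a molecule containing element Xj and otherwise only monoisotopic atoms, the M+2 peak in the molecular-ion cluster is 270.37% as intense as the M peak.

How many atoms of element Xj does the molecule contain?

1

For n independent Xj atoms, I(M+2)/I(M) = n · (abundance Xj-60) / (abundance Xj-58) = n · 0.730/0.270.
n = 2.7037 × 0.270/0.730 = 1.00 ≈ 1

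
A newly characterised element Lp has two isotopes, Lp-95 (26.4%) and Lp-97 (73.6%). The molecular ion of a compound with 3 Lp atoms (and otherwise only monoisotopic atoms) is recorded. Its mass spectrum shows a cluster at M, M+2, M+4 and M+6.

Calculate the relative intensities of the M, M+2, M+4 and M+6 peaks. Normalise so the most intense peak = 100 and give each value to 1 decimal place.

Expanding (0.264 + 0.736)^3:
P(M) = 0.264^3 = 0.018400
P(M+2) = 3 × 0.264^2 × 0.736^1 = 0.153889
P(M+4) = 3 × 0.264^1 × 0.736^2 = 0.429023
P(M+6) = 0.736^3 = 0.398688
The M+4 peak is largest (0.429023); scaling to 100 gives 4.3 : 35.9 : 100.0 : 92.9.

4.3 : 35.9 : 100.0 : 92.9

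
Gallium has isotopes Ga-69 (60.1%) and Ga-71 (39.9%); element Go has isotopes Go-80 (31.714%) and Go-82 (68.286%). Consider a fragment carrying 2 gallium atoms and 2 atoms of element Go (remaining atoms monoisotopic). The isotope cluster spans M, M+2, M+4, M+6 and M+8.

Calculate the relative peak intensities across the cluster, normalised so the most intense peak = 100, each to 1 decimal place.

9.3 : 52.2 : 100.0 : 74.6 : 18.9

Gallium pattern (n=2): 0.361201 : 0.479598 : 0.159201
Element Go pattern (n=2): 0.10057778 : 0.43312444 : 0.46629778
Convolve the two distributions (both contribute in 2-u steps):
  M: 0.361201×0.10057778 = 0.036329
  M+2: 0.361201×0.43312444 + 0.479598×0.10057778 = 0.204682
  M+4: 0.361201×0.46629778 + 0.479598×0.43312444 + 0.159201×0.10057778 = 0.392165
  M+6: 0.479598×0.46629778 + 0.159201×0.43312444 = 0.292589
  M+8: 0.159201×0.46629778 = 0.074235
Scale to base peak (0.392165) = 100: 9.3 : 52.2 : 100.0 : 74.6 : 18.9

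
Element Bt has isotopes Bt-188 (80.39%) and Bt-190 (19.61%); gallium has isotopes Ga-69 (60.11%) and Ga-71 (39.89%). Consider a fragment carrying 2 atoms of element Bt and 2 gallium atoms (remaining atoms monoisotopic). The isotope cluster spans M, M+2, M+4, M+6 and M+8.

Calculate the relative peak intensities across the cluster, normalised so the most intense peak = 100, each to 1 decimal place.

55.1 : 100.0 : 63.2 : 16.2 : 1.4

Element Bt pattern (n=2): 0.64625521 : 0.31528958 : 0.03845521
Gallium pattern (n=2): 0.36132121 : 0.47955758 : 0.15912121
Convolve the two distributions (both contribute in 2-u steps):
  M: 0.64625521×0.36132121 = 0.233506
  M+2: 0.64625521×0.47955758 + 0.31528958×0.36132121 = 0.423837
  M+4: 0.64625521×0.15912121 + 0.31528958×0.47955758 + 0.03845521×0.36132121 = 0.267927
  M+6: 0.31528958×0.15912121 + 0.03845521×0.47955758 = 0.068611
  M+8: 0.03845521×0.15912121 = 0.006119
Scale to base peak (0.423837) = 100: 55.1 : 100.0 : 63.2 : 16.2 : 1.4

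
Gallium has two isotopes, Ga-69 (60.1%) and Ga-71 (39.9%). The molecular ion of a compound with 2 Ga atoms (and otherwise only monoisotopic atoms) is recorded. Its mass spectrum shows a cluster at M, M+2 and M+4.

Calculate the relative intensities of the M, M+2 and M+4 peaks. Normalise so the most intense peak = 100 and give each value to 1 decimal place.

75.3 : 100.0 : 33.2

The 2 Ga atoms are independent, so intensities follow the terms of (0.601 + 0.399)^2.
P(M) = 0.601^2 = 0.361201
P(M+2) = 2 × 0.601^1 × 0.399^1 = 0.479598
P(M+4) = 0.399^2 = 0.159201
The M+2 peak is largest (0.479598); scaling to 100 gives 75.3 : 100.0 : 33.2.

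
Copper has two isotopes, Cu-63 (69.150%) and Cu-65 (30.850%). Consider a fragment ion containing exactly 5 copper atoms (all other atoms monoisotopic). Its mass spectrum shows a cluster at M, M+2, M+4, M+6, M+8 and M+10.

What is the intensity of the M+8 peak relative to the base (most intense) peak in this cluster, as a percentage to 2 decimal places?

Binomial terms of (0.69150 + 0.30850)^5: M 0.1581, M+2 0.3527, M+4 0.3147, M+6 0.1404, M+8 0.0313, M+10 0.0028 → M+2 is the base peak.
P(M+2) = C(5,1) × 0.69150^4 × 0.30850^1 = 5 × 0.2286487 × 0.3085 = 0.352691 (base)
P(M+8) = C(5,4) × 0.69150^1 × 0.30850^4 = 5 × 0.6915 × 0.00905776 = 0.031317
Relative intensity = 0.031317 / 0.352691 × 100 = 8.88

8.88%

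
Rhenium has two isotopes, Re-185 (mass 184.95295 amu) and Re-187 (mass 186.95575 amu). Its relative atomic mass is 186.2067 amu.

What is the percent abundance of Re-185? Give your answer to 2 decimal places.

With x = fraction of Re-185 (so Re-187 is 1 − x):
184.95295·x + 186.95575·(1 − x) = 186.2067
(184.95295 − 186.95575)·x = 186.2067 − 186.95575
x = -0.74905 / -2.00280 = 0.37400 → 37.40% Re-185, 62.60% Re-187.

37.40%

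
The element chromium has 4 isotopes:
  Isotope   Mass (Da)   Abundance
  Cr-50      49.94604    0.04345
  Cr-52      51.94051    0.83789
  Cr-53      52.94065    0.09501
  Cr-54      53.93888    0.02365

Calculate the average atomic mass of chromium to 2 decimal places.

Weight each isotope mass by its fractional abundance: 0.04345 × 49.94604 + 0.83789 × 51.94051 + 0.09501 × 52.94065 + 0.02365 × 53.93888
= 2.170155 + 43.520434 + 5.029891 + 1.275655 = 51.996135 Da

52.00 Da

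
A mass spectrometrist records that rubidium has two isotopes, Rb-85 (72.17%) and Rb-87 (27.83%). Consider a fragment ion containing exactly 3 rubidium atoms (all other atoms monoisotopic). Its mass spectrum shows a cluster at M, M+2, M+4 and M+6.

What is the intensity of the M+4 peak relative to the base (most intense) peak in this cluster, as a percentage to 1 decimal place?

(0.7217 + 0.2783)^3 gives M 0.3759, M+2 0.4349, M+4 0.1677, M+6 0.0216; the largest is M+2.
P(M+2) = C(3,1) × 0.7217^2 × 0.2783^1 = 3 × 0.52085089 × 0.2783 = 0.434858 (base)
P(M+4) = C(3,2) × 0.7217^1 × 0.2783^2 = 3 × 0.7217 × 0.07745089 = 0.167689
Relative intensity = 0.167689 / 0.434858 × 100 = 38.6

38.6%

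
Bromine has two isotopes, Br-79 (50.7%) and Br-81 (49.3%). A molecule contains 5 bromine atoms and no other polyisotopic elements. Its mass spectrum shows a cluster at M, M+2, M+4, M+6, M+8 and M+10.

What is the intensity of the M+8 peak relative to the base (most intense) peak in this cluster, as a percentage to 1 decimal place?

Binomial terms of (0.507 + 0.493)^5: M 0.0335, M+2 0.1629, M+4 0.3168, M+6 0.3080, M+8 0.1497, M+10 0.0291 → M+4 is the base peak.
P(M+4) = C(5,2) × 0.507^3 × 0.493^2 = 10 × 0.13032384 × 0.243049 = 0.316751 (base)
P(M+8) = C(5,4) × 0.507^1 × 0.493^4 = 5 × 0.5070 × 0.05907282 = 0.149750
Relative intensity = 0.149750 / 0.316751 × 100 = 47.3

47.3%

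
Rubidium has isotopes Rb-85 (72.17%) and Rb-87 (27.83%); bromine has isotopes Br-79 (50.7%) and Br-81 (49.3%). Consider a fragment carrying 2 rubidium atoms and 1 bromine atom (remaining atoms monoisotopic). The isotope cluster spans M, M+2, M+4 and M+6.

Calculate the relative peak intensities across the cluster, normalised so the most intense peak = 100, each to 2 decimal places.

57.35 : 100.00 : 51.54 : 8.29

Rubidium pattern (n=2): 0.52085089 : 0.40169822 : 0.07745089
Bromine pattern (n=1): 0.5070 : 0.4930
Convolve the two distributions (both contribute in 2-u steps):
  M: 0.52085089×0.5070 = 0.264071
  M+2: 0.52085089×0.4930 + 0.40169822×0.5070 = 0.460440
  M+4: 0.40169822×0.4930 + 0.07745089×0.5070 = 0.237305
  M+6: 0.07745089×0.4930 = 0.038183
Scale to base peak (0.460440) = 100: 57.35 : 100.00 : 51.54 : 8.29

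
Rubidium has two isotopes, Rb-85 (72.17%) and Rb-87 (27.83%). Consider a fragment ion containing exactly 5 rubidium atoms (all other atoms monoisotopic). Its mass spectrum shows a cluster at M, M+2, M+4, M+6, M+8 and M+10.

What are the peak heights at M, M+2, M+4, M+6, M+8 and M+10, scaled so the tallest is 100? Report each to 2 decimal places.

The 5 Rb atoms are independent, so intensities follow the terms of (0.7217 + 0.2783)^5.
P(M) = 0.7217^5 = 0.195787
P(M+2) = 5 × 0.7217^4 × 0.2783^1 = 0.377494
P(M+4) = 10 × 0.7217^3 × 0.2783^2 = 0.291136
P(M+6) = 10 × 0.7217^2 × 0.2783^3 = 0.112267
P(M+8) = 5 × 0.7217^1 × 0.2783^4 = 0.021646
P(M+10) = 0.2783^5 = 0.001669
The M+2 peak is largest (0.377494); scaling to 100 gives 51.86 : 100.00 : 77.12 : 29.74 : 5.73 : 0.44.

51.86 : 100.00 : 77.12 : 29.74 : 5.73 : 0.44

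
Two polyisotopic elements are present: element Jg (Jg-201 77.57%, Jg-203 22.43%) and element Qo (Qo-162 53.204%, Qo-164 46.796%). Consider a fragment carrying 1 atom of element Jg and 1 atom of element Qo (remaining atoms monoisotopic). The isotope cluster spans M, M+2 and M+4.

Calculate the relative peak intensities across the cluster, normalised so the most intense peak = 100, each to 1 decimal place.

Element Jg pattern (n=1): 0.7757 : 0.2243
Element Qo pattern (n=1): 0.53204 : 0.46796
Convolve the two distributions (both contribute in 2-u steps):
  M: 0.7757×0.53204 = 0.412703
  M+2: 0.7757×0.46796 + 0.2243×0.53204 = 0.482333
  M+4: 0.2243×0.46796 = 0.104963
Scale to base peak (0.482333) = 100: 85.6 : 100.0 : 21.8

85.6 : 100.0 : 21.8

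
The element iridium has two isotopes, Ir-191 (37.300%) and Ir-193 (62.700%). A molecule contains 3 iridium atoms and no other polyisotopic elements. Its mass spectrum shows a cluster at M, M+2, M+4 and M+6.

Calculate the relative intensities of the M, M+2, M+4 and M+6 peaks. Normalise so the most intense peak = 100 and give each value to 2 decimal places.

11.80 : 59.49 : 100.00 : 56.03

Expanding (0.37300 + 0.62700)^3:
P(M) = 0.37300^3 = 0.051895
P(M+2) = 3 × 0.37300^2 × 0.62700^1 = 0.261702
P(M+4) = 3 × 0.37300^1 × 0.62700^2 = 0.439911
P(M+6) = 0.62700^3 = 0.246492
The M+4 peak is largest (0.439911); scaling to 100 gives 11.80 : 59.49 : 100.00 : 56.03.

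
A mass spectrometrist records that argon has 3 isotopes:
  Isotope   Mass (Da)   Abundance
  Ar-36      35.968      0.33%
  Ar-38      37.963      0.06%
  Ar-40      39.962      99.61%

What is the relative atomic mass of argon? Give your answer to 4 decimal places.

39.9476 Da

The abundance-weighted mean is 0.0033 × 35.968 + 0.0006 × 37.963 + 0.9961 × 39.962
= 0.11869 + 0.02278 + 39.80615 = 39.94762 Da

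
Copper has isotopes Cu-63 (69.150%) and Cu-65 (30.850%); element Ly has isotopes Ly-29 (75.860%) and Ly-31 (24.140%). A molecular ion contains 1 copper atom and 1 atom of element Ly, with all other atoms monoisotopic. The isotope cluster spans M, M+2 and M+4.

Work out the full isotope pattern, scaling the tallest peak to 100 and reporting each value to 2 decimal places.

100.00 : 76.43 : 14.20

Copper pattern (n=1): 0.6915 : 0.3085
Element Ly pattern (n=1): 0.7586 : 0.2414
Convolve the two distributions (both contribute in 2-u steps):
  M: 0.6915×0.7586 = 0.524572
  M+2: 0.6915×0.2414 + 0.3085×0.7586 = 0.400956
  M+4: 0.3085×0.2414 = 0.074472
Scale to base peak (0.524572) = 100: 100.00 : 76.43 : 14.20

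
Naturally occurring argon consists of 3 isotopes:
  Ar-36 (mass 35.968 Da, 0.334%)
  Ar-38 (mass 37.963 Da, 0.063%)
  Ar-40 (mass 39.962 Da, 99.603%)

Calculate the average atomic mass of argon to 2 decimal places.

Weight each isotope mass by its fractional abundance: 0.00334 × 35.968 + 0.00063 × 37.963 + 0.99603 × 39.962
= 0.1201 + 0.0239 + 39.8034 = 39.9474 Da

39.95 Da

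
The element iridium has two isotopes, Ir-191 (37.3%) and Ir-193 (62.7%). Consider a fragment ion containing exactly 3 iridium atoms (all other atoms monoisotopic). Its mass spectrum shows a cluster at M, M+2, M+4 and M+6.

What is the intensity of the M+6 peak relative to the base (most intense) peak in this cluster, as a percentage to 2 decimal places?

Term probabilities: M 0.0519, M+2 0.2617, M+4 0.4399, M+6 0.2465. Base peak = M+4.
P(M+4) = C(3,2) × 0.373^1 × 0.627^2 = 3 × 0.3730 × 0.393129 = 0.439911 (base)
P(M+6) = C(3,3) × 0.373^0 × 0.627^3 = 1 × 1.0000 × 0.24649188 = 0.246492
Relative intensity = 0.246492 / 0.439911 × 100 = 56.03

56.03%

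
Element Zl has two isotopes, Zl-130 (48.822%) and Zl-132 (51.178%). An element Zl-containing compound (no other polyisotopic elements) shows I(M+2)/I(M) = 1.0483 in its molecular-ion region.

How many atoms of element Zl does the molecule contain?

The M+2/M ratio from n Zl atoms is n · q/p = n · 0.51178/0.48822.
n = 1.0483 × 0.48822/0.51178 = 1.00 ≈ 1

1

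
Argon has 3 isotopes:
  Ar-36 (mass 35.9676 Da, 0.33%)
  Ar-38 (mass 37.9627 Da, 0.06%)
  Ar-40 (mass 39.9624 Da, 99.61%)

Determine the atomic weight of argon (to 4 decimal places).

Weight each isotope mass by its fractional abundance: 0.0033 × 35.9676 + 0.0006 × 37.9627 + 0.9961 × 39.9624
= 0.11869 + 0.02278 + 39.80655 = 39.94802 Da

39.9480 Da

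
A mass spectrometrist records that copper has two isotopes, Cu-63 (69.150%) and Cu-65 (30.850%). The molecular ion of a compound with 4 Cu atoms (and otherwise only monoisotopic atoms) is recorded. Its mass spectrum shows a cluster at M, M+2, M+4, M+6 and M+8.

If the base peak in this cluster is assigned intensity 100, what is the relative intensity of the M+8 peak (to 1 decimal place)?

2.2

(0.69150 + 0.30850)^4 gives M 0.2286, M+2 0.4080, M+4 0.2731, M+6 0.0812, M+8 0.0091; the largest is M+2.
P(M+2) = C(4,1) × 0.69150^3 × 0.30850^1 = 4 × 0.33065611 × 0.3085 = 0.408030 (base)
P(M+8) = C(4,4) × 0.69150^0 × 0.30850^4 = 1 × 1.0000 × 0.00905776 = 0.009058
Relative intensity = 0.009058 / 0.408030 × 100 = 2.2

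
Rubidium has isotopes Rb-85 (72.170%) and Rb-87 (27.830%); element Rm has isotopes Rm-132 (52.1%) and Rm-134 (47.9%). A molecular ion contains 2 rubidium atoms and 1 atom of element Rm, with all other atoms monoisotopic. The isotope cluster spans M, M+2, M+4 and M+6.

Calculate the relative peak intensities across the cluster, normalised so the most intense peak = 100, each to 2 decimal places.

Rubidium pattern (n=2): 0.52085089 : 0.40169822 : 0.07745089
Element Rm pattern (n=1): 0.5210 : 0.4790
Convolve the two distributions (both contribute in 2-u steps):
  M: 0.52085089×0.5210 = 0.271363
  M+2: 0.52085089×0.4790 + 0.40169822×0.5210 = 0.458772
  M+4: 0.40169822×0.4790 + 0.07745089×0.5210 = 0.232765
  M+6: 0.07745089×0.4790 = 0.037099
Scale to base peak (0.458772) = 100: 59.15 : 100.00 : 50.74 : 8.09

59.15 : 100.00 : 50.74 : 8.09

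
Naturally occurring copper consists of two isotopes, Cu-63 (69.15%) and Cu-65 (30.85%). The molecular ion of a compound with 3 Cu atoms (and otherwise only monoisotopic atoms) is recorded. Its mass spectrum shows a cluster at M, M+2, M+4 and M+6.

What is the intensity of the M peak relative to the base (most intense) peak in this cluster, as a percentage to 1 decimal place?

Binomial terms of (0.6915 + 0.3085)^3: M 0.3307, M+2 0.4425, M+4 0.1974, M+6 0.0294 → M+2 is the base peak.
P(M+2) = C(3,1) × 0.6915^2 × 0.3085^1 = 3 × 0.47817225 × 0.3085 = 0.442548 (base)
P(M) = C(3,0) × 0.6915^3 × 0.3085^0 = 1 × 0.33065611 × 1.0000 = 0.330656
Relative intensity = 0.330656 / 0.442548 × 100 = 74.7

74.7%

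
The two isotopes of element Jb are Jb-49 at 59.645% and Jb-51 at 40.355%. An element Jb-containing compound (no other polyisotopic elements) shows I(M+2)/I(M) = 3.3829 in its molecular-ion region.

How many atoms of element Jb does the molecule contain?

5

With n Jb atoms, P(M+2)/P(M) = C(n,1)·p^(n−1)q / p^n = n·q/p = n · 0.40355/0.59645.
n = 3.3829 × 0.59645/0.40355 = 5.00 ≈ 5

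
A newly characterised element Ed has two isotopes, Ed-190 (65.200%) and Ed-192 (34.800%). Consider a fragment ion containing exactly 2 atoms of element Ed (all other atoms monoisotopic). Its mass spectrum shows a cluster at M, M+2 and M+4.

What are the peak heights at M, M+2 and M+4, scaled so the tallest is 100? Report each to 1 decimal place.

93.7 : 100.0 : 26.7

The 2 Ed atoms are independent, so intensities follow the terms of (0.65200 + 0.34800)^2.
P(M) = 0.65200^2 = 0.425104
P(M+2) = 2 × 0.65200^1 × 0.34800^1 = 0.453792
P(M+4) = 0.34800^2 = 0.121104
The M+2 peak is largest (0.453792); scaling to 100 gives 93.7 : 100.0 : 26.7.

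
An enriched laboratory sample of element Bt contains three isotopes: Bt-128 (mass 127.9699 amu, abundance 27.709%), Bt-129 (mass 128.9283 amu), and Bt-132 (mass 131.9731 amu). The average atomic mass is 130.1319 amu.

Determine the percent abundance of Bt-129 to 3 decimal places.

24.039%

The remaining 72.291% is split between Bt-129 (fraction x) and Bt-132 (fraction 0.72291 − x).
Substituting: 128.9283x + 131.9731(0.72291 − x) = 94.672720409
(128.9283 − 131.9731)x = -0.731953312  ⇒  x = 0.24039, y = 0.48252
Bt-129: 24.039%, Bt-132: 48.252%.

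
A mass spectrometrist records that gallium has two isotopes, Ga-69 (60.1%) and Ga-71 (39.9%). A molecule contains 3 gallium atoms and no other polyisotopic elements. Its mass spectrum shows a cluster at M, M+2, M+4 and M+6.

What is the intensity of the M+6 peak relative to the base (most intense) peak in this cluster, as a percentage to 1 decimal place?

14.7%

(0.601 + 0.399)^3 gives M 0.2171, M+2 0.4324, M+4 0.2870, M+6 0.0635; the largest is M+2.
P(M+2) = C(3,1) × 0.601^2 × 0.399^1 = 3 × 0.361201 × 0.3990 = 0.432358 (base)
P(M+6) = C(3,3) × 0.601^0 × 0.399^3 = 1 × 1.0000 × 0.0635212 = 0.063521
Relative intensity = 0.063521 / 0.432358 × 100 = 14.7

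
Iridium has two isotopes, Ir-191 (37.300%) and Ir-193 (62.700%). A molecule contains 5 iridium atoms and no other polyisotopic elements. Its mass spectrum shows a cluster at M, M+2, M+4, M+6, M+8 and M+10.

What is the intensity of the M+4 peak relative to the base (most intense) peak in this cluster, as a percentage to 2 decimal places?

59.49%

Term probabilities: M 0.0072, M+2 0.0607, M+4 0.2040, M+6 0.3429, M+8 0.2882, M+10 0.0969. Base peak = M+6.
P(M+6) = C(5,3) × 0.37300^2 × 0.62700^3 = 10 × 0.139129 × 0.24649188 = 0.342942 (base)
P(M+4) = C(5,2) × 0.37300^3 × 0.62700^2 = 10 × 0.05189512 × 0.393129 = 0.204015
Relative intensity = 0.204015 / 0.342942 × 100 = 59.49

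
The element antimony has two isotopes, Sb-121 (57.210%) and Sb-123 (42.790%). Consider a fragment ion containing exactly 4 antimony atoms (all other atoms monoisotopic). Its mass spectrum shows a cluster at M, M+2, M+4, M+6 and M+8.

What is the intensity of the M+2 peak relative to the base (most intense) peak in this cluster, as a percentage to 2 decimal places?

Binomial terms of (0.57210 + 0.42790)^4: M 0.1071, M+2 0.3205, M+4 0.3596, M+6 0.1793, M+8 0.0335 → M+4 is the base peak.
P(M+4) = C(4,2) × 0.57210^2 × 0.42790^2 = 6 × 0.32729841 × 0.18309841 = 0.359567 (base)
P(M+2) = C(4,1) × 0.57210^3 × 0.42790^1 = 4 × 0.18724742 × 0.4279 = 0.320493
Relative intensity = 0.320493 / 0.359567 × 100 = 89.13

89.13%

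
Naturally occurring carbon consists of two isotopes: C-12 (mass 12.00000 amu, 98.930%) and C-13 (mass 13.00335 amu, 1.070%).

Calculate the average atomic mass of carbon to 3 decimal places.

Ar = Σ fᵢ·mᵢ = 0.98930 × 12.00000 + 0.01070 × 13.00335
= 11.871600 + 0.139136 = 12.010736 amu

12.011 amu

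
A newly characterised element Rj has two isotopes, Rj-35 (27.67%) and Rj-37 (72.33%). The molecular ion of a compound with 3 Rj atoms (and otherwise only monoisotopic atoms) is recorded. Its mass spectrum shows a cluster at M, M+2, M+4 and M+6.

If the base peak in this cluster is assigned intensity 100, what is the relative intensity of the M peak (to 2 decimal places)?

4.88

Term probabilities: M 0.0212, M+2 0.1661, M+4 0.4343, M+6 0.3784. Base peak = M+4.
P(M+4) = C(3,2) × 0.2767^1 × 0.7233^2 = 3 × 0.2767 × 0.52316289 = 0.434278 (base)
P(M) = C(3,0) × 0.2767^3 × 0.7233^0 = 1 × 0.02118495 × 1.0000 = 0.021185
Relative intensity = 0.021185 / 0.434278 × 100 = 4.88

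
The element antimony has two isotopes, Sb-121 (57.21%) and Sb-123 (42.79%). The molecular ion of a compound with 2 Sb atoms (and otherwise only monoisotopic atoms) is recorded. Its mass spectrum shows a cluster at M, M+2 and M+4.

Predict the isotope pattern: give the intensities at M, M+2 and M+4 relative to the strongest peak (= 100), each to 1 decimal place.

66.8 : 100.0 : 37.4

Each Sb atom is independently Sb-121 (p = 0.5721) or Sb-123 (q = 0.4279); the cluster is the binomial expansion (p + q)^2.
P(M) = 0.5721^2 = 0.327298
P(M+2) = 2 × 0.5721^1 × 0.4279^1 = 0.489603
P(M+4) = 0.4279^2 = 0.183098
The M+2 peak is largest (0.489603); scaling to 100 gives 66.8 : 100.0 : 37.4.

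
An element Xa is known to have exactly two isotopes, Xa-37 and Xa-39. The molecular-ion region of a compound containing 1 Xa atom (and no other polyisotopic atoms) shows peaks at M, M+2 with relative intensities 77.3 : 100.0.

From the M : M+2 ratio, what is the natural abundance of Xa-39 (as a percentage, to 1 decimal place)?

56.4%

If p is the fraction of Xa that is Xa-37, then I(M+2)/I(M) = [C(1,1)·p^0·(1−p)] / p^1 = 1·(1−p)/p = 100.0/77.3 = 1.2937
(1−p)/p = 1.2937/1 = 1.2937  ⇒  p = 1/(1 + 1.2937) = 0.4360
Xa-37: 43.6%, Xa-39: 56.4%.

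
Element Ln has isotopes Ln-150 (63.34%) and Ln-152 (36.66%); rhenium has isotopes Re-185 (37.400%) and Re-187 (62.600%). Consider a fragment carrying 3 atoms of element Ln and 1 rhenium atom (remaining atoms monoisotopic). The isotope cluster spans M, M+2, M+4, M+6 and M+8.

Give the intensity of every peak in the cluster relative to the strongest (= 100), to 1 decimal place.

Element Ln pattern (n=3): 0.25411727 : 0.44123488 : 0.25537844 : 0.04926941
Rhenium pattern (n=1): 0.3740 : 0.6260
Convolve the two distributions (both contribute in 2-u steps):
  M: 0.25411727×0.3740 = 0.095040
  M+2: 0.25411727×0.6260 + 0.44123488×0.3740 = 0.324099
  M+4: 0.44123488×0.6260 + 0.25537844×0.3740 = 0.371725
  M+6: 0.25537844×0.6260 + 0.04926941×0.3740 = 0.178294
  M+8: 0.04926941×0.6260 = 0.030843
Scale to base peak (0.371725) = 100: 25.6 : 87.2 : 100.0 : 48.0 : 8.3

25.6 : 87.2 : 100.0 : 48.0 : 8.3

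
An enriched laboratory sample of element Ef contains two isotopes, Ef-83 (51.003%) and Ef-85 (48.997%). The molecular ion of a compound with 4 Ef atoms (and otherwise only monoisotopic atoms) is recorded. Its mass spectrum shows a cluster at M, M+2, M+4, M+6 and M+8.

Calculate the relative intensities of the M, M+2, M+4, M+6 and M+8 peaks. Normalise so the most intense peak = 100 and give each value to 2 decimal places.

18.06 : 69.40 : 100.00 : 64.04 : 15.38

Expanding (0.51003 + 0.48997)^4:
P(M) = 0.51003^4 = 0.067668
P(M+2) = 4 × 0.51003^3 × 0.48997^1 = 0.260026
P(M+4) = 6 × 0.51003^2 × 0.48997^2 = 0.374698
P(M+6) = 4 × 0.51003^1 × 0.48997^3 = 0.239974
P(M+8) = 0.48997^4 = 0.057634
The M+4 peak is largest (0.374698); scaling to 100 gives 18.06 : 69.40 : 100.00 : 64.04 : 15.38.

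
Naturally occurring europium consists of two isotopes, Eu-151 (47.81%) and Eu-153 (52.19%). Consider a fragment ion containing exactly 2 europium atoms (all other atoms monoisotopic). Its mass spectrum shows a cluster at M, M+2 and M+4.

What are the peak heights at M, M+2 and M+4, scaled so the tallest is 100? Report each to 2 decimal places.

Each Eu atom is independently Eu-151 (p = 0.4781) or Eu-153 (q = 0.5219); the cluster is the binomial expansion (p + q)^2.
P(M) = 0.4781^2 = 0.228580
P(M+2) = 2 × 0.4781^1 × 0.5219^1 = 0.499041
P(M+4) = 0.5219^2 = 0.272380
The M+2 peak is largest (0.499041); scaling to 100 gives 45.80 : 100.00 : 54.58.

45.80 : 100.00 : 54.58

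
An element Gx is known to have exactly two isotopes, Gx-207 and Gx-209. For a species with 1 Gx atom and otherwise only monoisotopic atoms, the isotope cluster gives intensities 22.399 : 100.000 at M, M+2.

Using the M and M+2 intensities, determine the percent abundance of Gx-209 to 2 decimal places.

Let p = fractional abundance of Gx-207. I(M+2)/I(M) = [C(1,1)·p^0·(1−p)] / p^1 = 1·(1−p)/p = 100.000/22.399 = 4.4645
(1−p)/p = 4.4645/1 = 4.4645  ⇒  p = 1/(1 + 4.4645) = 0.1830
Gx-207: 18.30%, Gx-209: 81.70%.

81.70%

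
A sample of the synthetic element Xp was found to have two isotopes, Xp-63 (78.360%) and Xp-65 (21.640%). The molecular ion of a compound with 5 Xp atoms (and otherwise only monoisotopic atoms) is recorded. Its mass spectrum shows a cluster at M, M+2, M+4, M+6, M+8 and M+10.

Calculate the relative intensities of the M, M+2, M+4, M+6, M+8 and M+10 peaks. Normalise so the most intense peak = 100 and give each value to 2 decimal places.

72.42 : 100.00 : 55.23 : 15.25 : 2.11 : 0.12

Each Xp atom is independently Xp-63 (p = 0.78360) or Xp-65 (q = 0.21640); the cluster is the binomial expansion (p + q)^5.
P(M) = 0.78360^5 = 0.295442
P(M+2) = 5 × 0.78360^4 × 0.21640^1 = 0.407948
P(M+4) = 10 × 0.78360^3 × 0.21640^2 = 0.225319
P(M+6) = 10 × 0.78360^2 × 0.21640^3 = 0.062224
P(M+8) = 5 × 0.78360^1 × 0.21640^4 = 0.008592
P(M+10) = 0.21640^5 = 0.000475
The M+2 peak is largest (0.407948); scaling to 100 gives 72.42 : 100.00 : 55.23 : 15.25 : 2.11 : 0.12.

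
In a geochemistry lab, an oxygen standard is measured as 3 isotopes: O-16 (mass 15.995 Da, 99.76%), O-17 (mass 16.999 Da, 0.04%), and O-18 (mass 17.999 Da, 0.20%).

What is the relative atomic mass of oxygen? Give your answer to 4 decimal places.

The abundance-weighted mean is 0.9976 × 15.995 + 0.0004 × 16.999 + 0.0020 × 17.999
= 15.95661 + 0.00680 + 0.03600 = 15.99941 Da

15.9994 Da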